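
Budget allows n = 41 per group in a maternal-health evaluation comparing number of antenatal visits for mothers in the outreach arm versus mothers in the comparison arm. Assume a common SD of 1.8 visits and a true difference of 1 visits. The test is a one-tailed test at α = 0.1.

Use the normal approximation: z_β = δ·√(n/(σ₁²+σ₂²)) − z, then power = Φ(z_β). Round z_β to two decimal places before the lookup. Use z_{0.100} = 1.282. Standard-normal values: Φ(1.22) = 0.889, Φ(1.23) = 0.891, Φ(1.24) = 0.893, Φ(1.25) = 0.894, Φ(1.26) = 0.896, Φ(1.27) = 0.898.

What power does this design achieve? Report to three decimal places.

Power ≈ 0.891

z_β = δ·√(n/(σ₁²+σ₂²)) − z_α
    = 1 · √(41/6.48) − 1.282
    = 1 · 2.51538 − 1.282
    = 2.5154 − 1.282 = 1.2334 → 1.23
Power = Φ(1.23) = 0.891.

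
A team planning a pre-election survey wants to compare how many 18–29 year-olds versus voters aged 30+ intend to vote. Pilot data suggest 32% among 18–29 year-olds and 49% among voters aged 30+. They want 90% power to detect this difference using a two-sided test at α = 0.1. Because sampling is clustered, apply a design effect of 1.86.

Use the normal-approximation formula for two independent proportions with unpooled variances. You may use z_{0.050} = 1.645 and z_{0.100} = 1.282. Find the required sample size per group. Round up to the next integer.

n = 258 per group

n = (z_{α/2} + z_β)² · [p₁(1−p₁) + p₂(1−p₂)] / (p₁ − p₂)²
  = (1.645 + 1.282)² · (0.32·0.68 + 0.49·0.51) / (-0.17)²
  = (2.927)² · (0.2176 + 0.2499) / 0.0289
  = 8.5673 · 0.4675 / 0.0289
  = 138.59
Design effect: 1.86 × 138.59 = 257.78.
Round up → n = 258 per group.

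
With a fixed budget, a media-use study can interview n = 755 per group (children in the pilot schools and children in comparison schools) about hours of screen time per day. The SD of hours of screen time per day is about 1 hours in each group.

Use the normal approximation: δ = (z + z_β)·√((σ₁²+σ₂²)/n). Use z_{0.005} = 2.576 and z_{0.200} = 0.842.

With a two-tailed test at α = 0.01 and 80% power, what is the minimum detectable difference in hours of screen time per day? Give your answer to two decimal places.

δ = (z_{α/2} + z_β) · √((σ₁²+σ₂²)/n)
  = (2.576 + 0.842) · √(2/755)
  = 3.418 · √0.00265
  = 3.418 · 0.0515
  = 0.1759

Minimum detectable difference ≈ 0.18 hours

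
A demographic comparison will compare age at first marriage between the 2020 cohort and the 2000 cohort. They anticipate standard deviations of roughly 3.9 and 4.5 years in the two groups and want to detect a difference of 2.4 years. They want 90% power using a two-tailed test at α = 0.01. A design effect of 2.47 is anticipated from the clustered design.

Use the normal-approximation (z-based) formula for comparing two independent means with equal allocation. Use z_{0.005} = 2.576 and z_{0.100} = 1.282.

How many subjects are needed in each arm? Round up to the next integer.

n = (z_{α/2} + z_β)² · (σ₁² + σ₂²) / δ²
  = (2.576 + 1.282)² · (3.9² + 4.5² = 35.46) / 2.4²
  = 14.8842 · 35.46 / 5.76
  = 91.63
Design effect: 2.47 × 91.63 = 226.33.
Round up → n = 227 per group.

n = 227 per group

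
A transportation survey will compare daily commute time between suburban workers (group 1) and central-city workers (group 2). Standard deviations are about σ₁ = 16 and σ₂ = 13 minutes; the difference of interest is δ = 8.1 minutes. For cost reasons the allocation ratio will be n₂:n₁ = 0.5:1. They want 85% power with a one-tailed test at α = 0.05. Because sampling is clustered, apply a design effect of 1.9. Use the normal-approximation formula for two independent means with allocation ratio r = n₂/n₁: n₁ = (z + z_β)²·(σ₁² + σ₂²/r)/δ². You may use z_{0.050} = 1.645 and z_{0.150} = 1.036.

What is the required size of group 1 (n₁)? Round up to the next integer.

n₁ = 124

n₁ = (z_α + z_β)² · (σ₁² + σ₂²/r) / δ²
   = (1.645 + 1.036)² · (16² + 13²/0.5) / 8.1²
   = 7.1878 · (256 + 338) / 65.61
   = 7.1878 · 594 / 65.61
   = 65.07
Design effect: 1.9 × 65.07 = 123.64.
Round up → n₁ = 124; n₂ = r·n₁ = 0.5 × 124 = 62.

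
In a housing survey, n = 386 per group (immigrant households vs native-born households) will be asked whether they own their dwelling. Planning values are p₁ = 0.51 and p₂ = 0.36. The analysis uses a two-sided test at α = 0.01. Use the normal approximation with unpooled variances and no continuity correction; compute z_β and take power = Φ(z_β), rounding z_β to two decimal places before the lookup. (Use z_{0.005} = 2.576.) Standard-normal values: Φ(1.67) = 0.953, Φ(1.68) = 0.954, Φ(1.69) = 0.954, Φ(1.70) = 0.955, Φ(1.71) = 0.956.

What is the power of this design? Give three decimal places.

Power ≈ 0.954

z_β = |p₁−p₂|·√(n/[p₁q₁+p₂q₂]) − z_{α/2}
    = 0.15 · √(386/0.4803) − 2.576
    = 0.15 · 28.3490 − 2.576
    = 4.2523 − 2.576 = 1.6763 → 1.68
Power = Φ(1.68) = 0.954.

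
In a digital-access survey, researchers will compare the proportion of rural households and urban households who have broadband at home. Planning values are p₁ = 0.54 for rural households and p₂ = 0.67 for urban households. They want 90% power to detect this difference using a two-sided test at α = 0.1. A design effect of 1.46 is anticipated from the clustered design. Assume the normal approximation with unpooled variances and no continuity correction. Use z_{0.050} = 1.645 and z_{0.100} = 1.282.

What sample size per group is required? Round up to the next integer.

n = (z_{α/2} + z_β)² · [p₁(1−p₁) + p₂(1−p₂)] / (p₁ − p₂)²
  = (1.645 + 1.282)² · (0.54·0.46 + 0.67·0.33) / (-0.13)²
  = (2.927)² · (0.2484 + 0.2211) / 0.0169
  = 8.5673 · 0.4695 / 0.0169
  = 238.01
Design effect: 1.46 × 238.01 = 347.49.
Round up → n = 348 per group.

n = 348 per group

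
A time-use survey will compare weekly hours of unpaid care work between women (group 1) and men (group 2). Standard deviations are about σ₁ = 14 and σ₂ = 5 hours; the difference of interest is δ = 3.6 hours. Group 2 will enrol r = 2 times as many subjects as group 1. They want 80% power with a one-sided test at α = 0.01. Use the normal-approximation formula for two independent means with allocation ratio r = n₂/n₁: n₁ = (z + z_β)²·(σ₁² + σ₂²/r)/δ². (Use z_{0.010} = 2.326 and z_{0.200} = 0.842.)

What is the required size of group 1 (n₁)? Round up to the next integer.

n₁ = 162

n₁ = (z_α + z_β)² · (σ₁² + σ₂²/r) / δ²
   = (2.326 + 0.842)² · (14² + 5²/2) / 3.6²
   = 10.0362 · (196 + 12.5) / 12.96
   = 10.0362 · 208.5 / 12.96
   = 161.46
Round up → n₁ = 162; n₂ = r·n₁ = 2 × 162 = 324.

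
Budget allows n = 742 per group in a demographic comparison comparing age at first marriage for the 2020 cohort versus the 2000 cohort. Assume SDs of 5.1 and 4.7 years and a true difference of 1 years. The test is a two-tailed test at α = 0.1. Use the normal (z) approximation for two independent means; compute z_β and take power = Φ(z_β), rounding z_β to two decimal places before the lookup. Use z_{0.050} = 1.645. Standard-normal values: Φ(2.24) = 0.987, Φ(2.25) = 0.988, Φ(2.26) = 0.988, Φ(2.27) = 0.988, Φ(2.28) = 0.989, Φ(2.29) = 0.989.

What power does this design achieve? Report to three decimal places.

z_β = δ·√(n/(σ₁²+σ₂²)) − z_{α/2}
    = 1 · √(742/48.1) − 1.645
    = 1 · 3.92762 − 1.645
    = 3.9276 − 1.645 = 2.2826 → 2.28
Power = Φ(2.28) = 0.989.

Power ≈ 0.989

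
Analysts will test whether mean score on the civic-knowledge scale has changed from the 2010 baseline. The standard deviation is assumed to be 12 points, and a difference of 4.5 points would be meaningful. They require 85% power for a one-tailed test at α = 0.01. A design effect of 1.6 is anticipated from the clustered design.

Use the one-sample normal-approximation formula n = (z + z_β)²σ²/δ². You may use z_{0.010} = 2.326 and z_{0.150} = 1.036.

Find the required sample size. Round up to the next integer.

n = 129

n = (z_α + z_β)² · σ² / δ²
  = (2.326 + 1.036)² · 12² / 4.5²
  = 11.3030 · 144 / 20.25
  = 80.38
Design effect: 1.6 × 80.38 = 128.60.
Round up → n = 129.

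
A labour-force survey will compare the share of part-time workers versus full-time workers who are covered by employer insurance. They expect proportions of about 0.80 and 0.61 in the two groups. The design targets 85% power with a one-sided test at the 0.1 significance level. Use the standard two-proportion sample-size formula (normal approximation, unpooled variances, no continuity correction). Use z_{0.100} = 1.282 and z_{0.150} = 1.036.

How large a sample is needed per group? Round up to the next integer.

n = (z_α + z_β)² · [p₁(1−p₁) + p₂(1−p₂)] / (p₁ − p₂)²
  = (1.282 + 1.036)² · (0.80·0.20 + 0.61·0.39) / (0.19)²
  = (2.318)² · (0.1600 + 0.2379) / 0.0361
  = 5.3731 · 0.3979 / 0.0361
  = 59.22
Round up → n = 60 per group.

n = 60 per group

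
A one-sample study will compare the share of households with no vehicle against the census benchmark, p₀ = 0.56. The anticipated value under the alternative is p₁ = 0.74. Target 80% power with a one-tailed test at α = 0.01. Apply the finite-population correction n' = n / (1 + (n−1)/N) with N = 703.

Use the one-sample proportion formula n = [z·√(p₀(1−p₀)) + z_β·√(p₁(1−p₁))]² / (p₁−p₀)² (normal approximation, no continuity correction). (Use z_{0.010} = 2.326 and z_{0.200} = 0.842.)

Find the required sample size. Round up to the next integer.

n = [z_α·√(p₀q₀) + z_β·√(p₁q₁)]² / (p₁ − p₀)²
  = [2.326·√(0.56·0.44) + 0.842·√(0.74·0.26)]² / (0.18)²
  = [2.326·0.4964 + 0.842·0.4386]² / 0.0324
  = [1.5239]² / 0.0324
  = 71.68
Finite-population correction (N = 703): 71.68 / (1 + (71.68 − 1)/703) = 65.13.
Round up → n = 66.

n = 66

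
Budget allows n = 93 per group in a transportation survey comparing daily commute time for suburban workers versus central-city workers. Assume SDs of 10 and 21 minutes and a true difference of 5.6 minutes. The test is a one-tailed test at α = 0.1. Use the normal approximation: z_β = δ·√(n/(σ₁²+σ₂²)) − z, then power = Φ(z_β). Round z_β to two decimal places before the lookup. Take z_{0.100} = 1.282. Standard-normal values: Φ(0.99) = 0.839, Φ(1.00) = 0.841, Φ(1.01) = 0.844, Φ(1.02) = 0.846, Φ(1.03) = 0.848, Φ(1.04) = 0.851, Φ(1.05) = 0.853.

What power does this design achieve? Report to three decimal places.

z_β = δ·√(n/(σ₁²+σ₂²)) − z_α
    = 5.6 · √(93/541) − 1.282
    = 5.6 · 0.41461 − 1.282
    = 2.3218 − 1.282 = 1.0398 → 1.04
Power = Φ(1.04) = 0.851.

Power ≈ 0.851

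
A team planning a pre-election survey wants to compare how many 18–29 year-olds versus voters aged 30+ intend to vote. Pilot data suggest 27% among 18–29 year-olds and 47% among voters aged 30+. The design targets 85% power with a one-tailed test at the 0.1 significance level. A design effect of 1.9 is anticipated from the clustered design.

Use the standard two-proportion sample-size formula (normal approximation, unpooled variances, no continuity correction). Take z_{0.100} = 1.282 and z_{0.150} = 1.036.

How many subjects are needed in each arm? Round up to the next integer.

n = (z_α + z_β)² · [p₁(1−p₁) + p₂(1−p₂)] / (p₁ − p₂)²
  = (1.282 + 1.036)² · (0.27·0.73 + 0.47·0.53) / (-0.20)²
  = (2.318)² · (0.1971 + 0.2491) / 0.0400
  = 5.3731 · 0.4462 / 0.0400
  = 59.94
Design effect: 1.9 × 59.94 = 113.88.
Round up → n = 114 per group.

n = 114 per group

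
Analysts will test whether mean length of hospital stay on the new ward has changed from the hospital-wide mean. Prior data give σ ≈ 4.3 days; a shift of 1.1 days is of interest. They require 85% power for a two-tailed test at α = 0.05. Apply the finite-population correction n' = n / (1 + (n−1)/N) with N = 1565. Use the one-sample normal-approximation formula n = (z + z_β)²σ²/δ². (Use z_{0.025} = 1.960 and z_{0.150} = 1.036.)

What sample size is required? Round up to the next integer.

n = 127

n = (z_{α/2} + z_β)² · σ² / δ²
  = (1.960 + 1.036)² · 4.3² / 1.1²
  = 8.9760 · 18.49 / 1.21
  = 137.16
Finite-population correction (N = 1565): 137.16 / (1 + (137.16 − 1)/1565) = 126.18.
Round up → n = 127.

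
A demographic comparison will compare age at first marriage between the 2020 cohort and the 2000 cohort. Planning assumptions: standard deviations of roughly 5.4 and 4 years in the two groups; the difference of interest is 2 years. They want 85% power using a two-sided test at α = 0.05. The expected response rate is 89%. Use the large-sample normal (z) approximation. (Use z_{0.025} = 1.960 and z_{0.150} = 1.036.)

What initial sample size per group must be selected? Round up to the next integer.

n = (z_{α/2} + z_β)² · (σ₁² + σ₂²) / δ²
  = (1.960 + 1.036)² · (5.4² + 4² = 45.16) / 2²
  = 8.9760 · 45.16 / 4
  = 101.34
Adjust for 89% response: 101.34 / 0.89 = 113.86.
Round up → n = 114 per group.

n = 114 per group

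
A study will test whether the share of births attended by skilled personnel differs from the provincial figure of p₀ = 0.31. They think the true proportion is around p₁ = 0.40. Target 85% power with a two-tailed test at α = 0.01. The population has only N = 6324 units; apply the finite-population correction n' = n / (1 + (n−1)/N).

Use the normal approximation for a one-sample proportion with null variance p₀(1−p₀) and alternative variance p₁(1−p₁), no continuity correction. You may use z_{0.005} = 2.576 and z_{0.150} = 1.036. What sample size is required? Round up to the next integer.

n = [z_{α/2}·√(p₀q₀) + z_β·√(p₁q₁)]² / (p₁ − p₀)²
  = [2.576·√(0.31·0.69) + 1.036·√(0.40·0.60)]² / (0.09)²
  = [2.576·0.4625 + 1.036·0.4899]² / 0.0081
  = [1.6989]² / 0.0081
  = 356.34
Finite-population correction (N = 6324): 356.34 / (1 + (356.34 − 1)/6324) = 337.38.
Round up → n = 338.

n = 338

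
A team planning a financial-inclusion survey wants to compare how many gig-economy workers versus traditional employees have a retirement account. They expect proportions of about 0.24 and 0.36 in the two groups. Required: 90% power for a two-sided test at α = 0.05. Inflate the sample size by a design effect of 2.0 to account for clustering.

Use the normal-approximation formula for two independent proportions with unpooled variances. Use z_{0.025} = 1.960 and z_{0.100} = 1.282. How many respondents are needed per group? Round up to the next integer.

n = 603 per group

n = (z_{α/2} + z_β)² · [p₁(1−p₁) + p₂(1−p₂)] / (p₁ − p₂)²
  = (1.960 + 1.282)² · (0.24·0.76 + 0.36·0.64) / (-0.12)²
  = (3.242)² · (0.1824 + 0.2304) / 0.0144
  = 10.5106 · 0.4128 / 0.0144
  = 301.30
Design effect: 2.0 × 301.30 = 602.61.
Round up → n = 603 per group.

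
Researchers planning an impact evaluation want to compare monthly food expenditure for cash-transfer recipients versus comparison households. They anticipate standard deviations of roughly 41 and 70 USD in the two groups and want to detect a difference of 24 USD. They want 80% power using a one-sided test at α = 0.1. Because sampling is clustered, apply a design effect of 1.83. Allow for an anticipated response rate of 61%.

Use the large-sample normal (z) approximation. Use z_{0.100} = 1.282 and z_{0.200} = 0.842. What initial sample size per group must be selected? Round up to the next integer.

n = 155 per group

n = (z_α + z_β)² · (σ₁² + σ₂²) / δ²
  = (1.282 + 0.842)² · (41² + 70² = 6581) / 24²
  = 4.5114 · 6581 / 576
  = 51.54
Design effect: 1.83 × 51.54 = 94.33.
Adjust for 61% response: 94.33 / 0.61 = 154.63.
Round up → n = 155 per group.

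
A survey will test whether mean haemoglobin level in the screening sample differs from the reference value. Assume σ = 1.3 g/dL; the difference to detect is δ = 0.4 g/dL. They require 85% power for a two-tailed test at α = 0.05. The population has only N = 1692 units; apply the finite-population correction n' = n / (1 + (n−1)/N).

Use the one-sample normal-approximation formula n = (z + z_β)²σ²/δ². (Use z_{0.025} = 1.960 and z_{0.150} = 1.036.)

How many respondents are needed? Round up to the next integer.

n = 90

n = (z_{α/2} + z_β)² · σ² / δ²
  = (1.960 + 1.036)² · 1.3² / 0.4²
  = 8.9760 · 1.69 / 0.16
  = 94.81
Finite-population correction (N = 1692): 94.81 / (1 + (94.81 − 1)/1692) = 89.83.
Round up → n = 90.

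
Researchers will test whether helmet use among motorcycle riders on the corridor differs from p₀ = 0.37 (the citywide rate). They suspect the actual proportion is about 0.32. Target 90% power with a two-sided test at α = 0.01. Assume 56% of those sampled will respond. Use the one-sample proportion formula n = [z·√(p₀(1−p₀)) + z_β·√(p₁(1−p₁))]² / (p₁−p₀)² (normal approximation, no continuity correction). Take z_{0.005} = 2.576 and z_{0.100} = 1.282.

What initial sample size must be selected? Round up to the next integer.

n = [z_{α/2}·√(p₀q₀) + z_β·√(p₁q₁)]² / (p₁ − p₀)²
  = [2.576·√(0.37·0.63) + 1.282·√(0.32·0.68)]² / (-0.05)²
  = [2.576·0.4828 + 1.282·0.4665]² / 0.0025
  = [1.8417]² / 0.0025
  = 1356.78
Adjust for 56% response: 1356.78 / 0.56 = 2422.83.
Round up → n = 2423.

n = 2423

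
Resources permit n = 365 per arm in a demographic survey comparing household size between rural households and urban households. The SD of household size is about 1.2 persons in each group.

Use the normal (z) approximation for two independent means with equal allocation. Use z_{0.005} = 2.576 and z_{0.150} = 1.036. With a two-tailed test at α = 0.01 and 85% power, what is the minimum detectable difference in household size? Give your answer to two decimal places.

Minimum detectable difference ≈ 0.32 persons

δ = (z_{α/2} + z_β) · √((σ₁²+σ₂²)/n)
  = (2.576 + 1.036) · √(2.88/365)
  = 3.612 · √0.00789
  = 3.612 · 0.0888
  = 0.3208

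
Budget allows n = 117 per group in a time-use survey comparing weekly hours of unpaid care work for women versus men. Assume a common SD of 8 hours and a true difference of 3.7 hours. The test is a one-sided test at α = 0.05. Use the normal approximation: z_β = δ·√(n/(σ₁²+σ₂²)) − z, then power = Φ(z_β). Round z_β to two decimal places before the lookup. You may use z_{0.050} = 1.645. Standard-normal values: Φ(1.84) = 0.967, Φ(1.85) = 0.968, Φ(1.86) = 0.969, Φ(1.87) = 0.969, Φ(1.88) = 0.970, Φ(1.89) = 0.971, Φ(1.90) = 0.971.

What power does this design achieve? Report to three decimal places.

Power ≈ 0.971

z_β = δ·√(n/(σ₁²+σ₂²)) − z_α
    = 3.7 · √(117/128) − 1.645
    = 3.7 · 0.95607 − 1.645
    = 3.5374 − 1.645 = 1.8924 → 1.89
Power = Φ(1.89) = 0.971.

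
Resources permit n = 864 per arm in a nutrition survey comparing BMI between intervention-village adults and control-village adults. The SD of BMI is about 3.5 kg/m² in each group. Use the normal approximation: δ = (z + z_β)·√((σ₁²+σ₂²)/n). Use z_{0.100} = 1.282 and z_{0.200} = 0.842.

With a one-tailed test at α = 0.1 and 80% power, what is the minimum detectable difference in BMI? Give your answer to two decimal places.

Minimum detectable difference ≈ 0.36 kg/m²

δ = (z_α + z_β) · √((σ₁²+σ₂²)/n)
  = (1.282 + 0.842) · √(24.5/864)
  = 2.124 · √0.02836
  = 2.124 · 0.1684
  = 0.3577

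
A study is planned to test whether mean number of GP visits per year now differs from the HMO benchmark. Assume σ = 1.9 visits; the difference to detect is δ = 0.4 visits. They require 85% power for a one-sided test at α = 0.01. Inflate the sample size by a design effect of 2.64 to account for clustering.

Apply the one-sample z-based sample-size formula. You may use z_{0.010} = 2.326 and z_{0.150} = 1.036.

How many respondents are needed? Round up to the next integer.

n = 674

n = (z_α + z_β)² · σ² / δ²
  = (2.326 + 1.036)² · 1.9² / 0.4²
  = 11.3030 · 3.61 / 0.16
  = 255.02
Design effect: 2.64 × 255.02 = 673.27.
Round up → n = 674.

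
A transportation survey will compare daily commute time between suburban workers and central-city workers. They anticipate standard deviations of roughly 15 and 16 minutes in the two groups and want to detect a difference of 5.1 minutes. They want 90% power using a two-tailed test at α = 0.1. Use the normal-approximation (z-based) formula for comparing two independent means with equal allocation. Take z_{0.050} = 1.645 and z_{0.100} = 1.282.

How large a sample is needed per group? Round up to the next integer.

n = (z_{α/2} + z_β)² · (σ₁² + σ₂²) / δ²
  = (1.645 + 1.282)² · (15² + 16² = 481) / 5.1²
  = 8.5673 · 481 / 26.01
  = 158.43
Round up → n = 159 per group.

n = 159 per group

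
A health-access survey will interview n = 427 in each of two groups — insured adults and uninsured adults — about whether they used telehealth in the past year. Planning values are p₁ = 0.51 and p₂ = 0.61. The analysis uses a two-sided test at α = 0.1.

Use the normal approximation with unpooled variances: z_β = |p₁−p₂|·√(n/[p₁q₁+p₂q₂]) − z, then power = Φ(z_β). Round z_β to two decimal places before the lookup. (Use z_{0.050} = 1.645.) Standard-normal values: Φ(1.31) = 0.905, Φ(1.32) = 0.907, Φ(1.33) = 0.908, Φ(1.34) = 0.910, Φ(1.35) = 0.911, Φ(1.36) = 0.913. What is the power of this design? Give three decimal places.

Power ≈ 0.905

z_β = |p₁−p₂|·√(n/[p₁q₁+p₂q₂]) − z_{α/2}
    = 0.10 · √(427/0.4878) − 1.645
    = 0.10 · 29.5865 − 1.645
    = 2.9586 − 1.645 = 1.3136 → 1.31
Power = Φ(1.31) = 0.905.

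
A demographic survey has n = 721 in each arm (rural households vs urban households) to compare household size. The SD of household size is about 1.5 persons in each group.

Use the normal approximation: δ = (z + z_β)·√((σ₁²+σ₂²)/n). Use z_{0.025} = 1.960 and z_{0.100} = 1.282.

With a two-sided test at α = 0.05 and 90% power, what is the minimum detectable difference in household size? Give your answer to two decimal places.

Minimum detectable difference ≈ 0.26 persons

δ = (z_{α/2} + z_β) · √((σ₁²+σ₂²)/n)
  = (1.960 + 1.282) · √(4.5/721)
  = 3.242 · √0.00624
  = 3.242 · 0.0790
  = 0.2561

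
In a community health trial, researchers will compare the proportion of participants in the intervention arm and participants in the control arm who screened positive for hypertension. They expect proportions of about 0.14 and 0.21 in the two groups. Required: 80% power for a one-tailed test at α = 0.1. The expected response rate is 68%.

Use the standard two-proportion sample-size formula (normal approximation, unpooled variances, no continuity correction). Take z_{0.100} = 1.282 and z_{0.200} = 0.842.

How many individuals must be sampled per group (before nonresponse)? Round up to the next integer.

n = (z_α + z_β)² · [p₁(1−p₁) + p₂(1−p₂)] / (p₁ − p₂)²
  = (1.282 + 0.842)² · (0.14·0.86 + 0.21·0.79) / (-0.07)²
  = (2.124)² · (0.1204 + 0.1659) / 0.0049
  = 4.5114 · 0.2863 / 0.0049
  = 263.59
Adjust for 68% response: 263.59 / 0.68 = 387.64.
Round up → n = 388 per group.

n = 388 per group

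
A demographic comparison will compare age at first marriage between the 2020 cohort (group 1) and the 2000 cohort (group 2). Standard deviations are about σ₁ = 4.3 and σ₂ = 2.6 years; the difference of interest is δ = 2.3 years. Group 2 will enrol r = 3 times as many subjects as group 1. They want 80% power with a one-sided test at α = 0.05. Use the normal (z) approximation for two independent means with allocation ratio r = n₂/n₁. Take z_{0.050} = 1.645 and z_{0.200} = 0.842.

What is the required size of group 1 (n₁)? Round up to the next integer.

n₁ = 25

n₁ = (z_α + z_β)² · (σ₁² + σ₂²/r) / δ²
   = (1.645 + 0.842)² · (4.3² + 2.6²/3) / 2.3²
   = 6.1852 · (18.49 + 2.2533) / 5.29
   = 6.1852 · 20.7433 / 5.29
   = 24.25
Round up → n₁ = 25; n₂ = r·n₁ = 3 × 25 = 75.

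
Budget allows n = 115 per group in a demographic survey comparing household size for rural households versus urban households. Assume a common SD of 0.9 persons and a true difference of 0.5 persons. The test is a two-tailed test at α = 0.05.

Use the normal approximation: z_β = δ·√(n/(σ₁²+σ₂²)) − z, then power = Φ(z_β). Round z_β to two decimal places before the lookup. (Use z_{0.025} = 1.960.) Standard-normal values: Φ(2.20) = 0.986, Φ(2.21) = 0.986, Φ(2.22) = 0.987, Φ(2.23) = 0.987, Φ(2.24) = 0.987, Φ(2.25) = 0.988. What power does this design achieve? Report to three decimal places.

Power ≈ 0.988

z_β = δ·√(n/(σ₁²+σ₂²)) − z_{α/2}
    = 0.5 · √(115/1.62) − 1.960
    = 0.5 · 8.42542 − 1.960
    = 4.2127 − 1.960 = 2.2527 → 2.25
Power = Φ(2.25) = 0.988.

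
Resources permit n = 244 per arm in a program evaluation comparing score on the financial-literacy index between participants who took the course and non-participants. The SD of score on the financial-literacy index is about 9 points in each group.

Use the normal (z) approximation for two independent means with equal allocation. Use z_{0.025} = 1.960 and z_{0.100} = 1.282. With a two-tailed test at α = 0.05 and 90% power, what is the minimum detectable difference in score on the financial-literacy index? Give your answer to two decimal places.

Minimum detectable difference ≈ 2.64 points

δ = (z_{α/2} + z_β) · √((σ₁²+σ₂²)/n)
  = (1.960 + 1.282) · √(162/244)
  = 3.242 · √0.66393
  = 3.242 · 0.8148
  = 2.6417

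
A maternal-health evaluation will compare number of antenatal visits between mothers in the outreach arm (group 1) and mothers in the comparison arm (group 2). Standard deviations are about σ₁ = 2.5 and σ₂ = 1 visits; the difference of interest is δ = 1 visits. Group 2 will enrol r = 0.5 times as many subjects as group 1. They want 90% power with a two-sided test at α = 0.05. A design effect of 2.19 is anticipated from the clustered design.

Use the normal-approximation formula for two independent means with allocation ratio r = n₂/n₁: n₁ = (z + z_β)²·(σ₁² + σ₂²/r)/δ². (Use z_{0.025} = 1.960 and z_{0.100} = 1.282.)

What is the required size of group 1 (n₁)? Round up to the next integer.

n₁ = 190

n₁ = (z_{α/2} + z_β)² · (σ₁² + σ₂²/r) / δ²
   = (1.960 + 1.282)² · (2.5² + 1²/0.5) / 1²
   = 10.5106 · (6.25 + 2) / 1
   = 10.5106 · 8.25 / 1
   = 86.71
Design effect: 2.19 × 86.71 = 189.90.
Round up → n₁ = 190; n₂ = r·n₁ = 0.5 × 190 = 95.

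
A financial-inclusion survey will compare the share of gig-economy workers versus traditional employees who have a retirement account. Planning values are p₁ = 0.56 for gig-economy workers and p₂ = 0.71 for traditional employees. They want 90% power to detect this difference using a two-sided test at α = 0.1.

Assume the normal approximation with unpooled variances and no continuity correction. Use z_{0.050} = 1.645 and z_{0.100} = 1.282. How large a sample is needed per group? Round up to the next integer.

n = (z_{α/2} + z_β)² · [p₁(1−p₁) + p₂(1−p₂)] / (p₁ − p₂)²
  = (1.645 + 1.282)² · (0.56·0.44 + 0.71·0.29) / (-0.15)²
  = (2.927)² · (0.2464 + 0.2059) / 0.0225
  = 8.5673 · 0.4523 / 0.0225
  = 172.22
Round up → n = 173 per group.

n = 173 per group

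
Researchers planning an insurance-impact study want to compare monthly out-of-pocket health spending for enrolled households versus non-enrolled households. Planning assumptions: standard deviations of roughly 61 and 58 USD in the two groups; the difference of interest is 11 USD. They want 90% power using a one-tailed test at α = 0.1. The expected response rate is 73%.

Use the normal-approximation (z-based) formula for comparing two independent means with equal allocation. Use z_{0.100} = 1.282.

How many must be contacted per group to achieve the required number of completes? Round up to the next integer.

n = 528 per group

n = (z_α + z_β)² · (σ₁² + σ₂²) / δ²
  = (1.282 + 1.282)² · (61² + 58² = 7085) / 11²
  = 6.5741 · 7085 / 121
  = 384.94
Adjust for 73% response: 384.94 / 0.73 = 527.31.
Round up → n = 528 per group.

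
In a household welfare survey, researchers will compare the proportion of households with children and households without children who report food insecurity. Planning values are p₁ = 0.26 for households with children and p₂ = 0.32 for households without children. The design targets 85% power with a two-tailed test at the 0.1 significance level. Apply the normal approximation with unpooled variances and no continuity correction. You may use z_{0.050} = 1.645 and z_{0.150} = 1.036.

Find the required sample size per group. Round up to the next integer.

n = 819 per group

n = (z_{α/2} + z_β)² · [p₁(1−p₁) + p₂(1−p₂)] / (p₁ − p₂)²
  = (1.645 + 1.036)² · (0.26·0.74 + 0.32·0.68) / (-0.06)²
  = (2.681)² · (0.1924 + 0.2176) / 0.0036
  = 7.1878 · 0.4100 / 0.0036
  = 818.61
Round up → n = 819 per group.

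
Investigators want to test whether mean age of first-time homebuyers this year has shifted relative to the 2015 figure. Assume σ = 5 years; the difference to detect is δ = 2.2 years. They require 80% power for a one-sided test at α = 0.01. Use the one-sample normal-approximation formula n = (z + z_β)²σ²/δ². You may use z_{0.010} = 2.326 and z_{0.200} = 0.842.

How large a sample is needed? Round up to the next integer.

n = (z_α + z_β)² · σ² / δ²
  = (2.326 + 0.842)² · 5² / 2.2²
  = 10.0362 · 25 / 4.84
  = 51.84
Round up → n = 52.

n = 52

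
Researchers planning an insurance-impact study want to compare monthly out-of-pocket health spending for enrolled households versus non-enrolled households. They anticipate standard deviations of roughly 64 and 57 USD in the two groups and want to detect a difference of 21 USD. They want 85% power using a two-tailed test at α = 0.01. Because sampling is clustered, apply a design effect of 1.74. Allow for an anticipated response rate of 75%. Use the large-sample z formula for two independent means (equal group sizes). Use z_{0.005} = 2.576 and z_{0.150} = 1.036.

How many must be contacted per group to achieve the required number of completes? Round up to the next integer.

n = (z_{α/2} + z_β)² · (σ₁² + σ₂²) / δ²
  = (2.576 + 1.036)² · (64² + 57² = 7345) / 21²
  = 13.0465 · 7345 / 441
  = 217.29
Design effect: 1.74 × 217.29 = 378.09.
Adjust for 75% response: 378.09 / 0.75 = 504.12.
Round up → n = 505 per group.

n = 505 per group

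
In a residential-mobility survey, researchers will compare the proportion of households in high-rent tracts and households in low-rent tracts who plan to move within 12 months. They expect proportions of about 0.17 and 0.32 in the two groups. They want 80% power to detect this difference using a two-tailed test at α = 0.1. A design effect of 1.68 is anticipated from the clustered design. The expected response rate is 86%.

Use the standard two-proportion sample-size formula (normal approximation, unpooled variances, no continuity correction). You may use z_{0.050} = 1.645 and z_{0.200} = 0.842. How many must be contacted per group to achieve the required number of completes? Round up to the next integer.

n = 193 per group

n = (z_{α/2} + z_β)² · [p₁(1−p₁) + p₂(1−p₂)] / (p₁ − p₂)²
  = (1.645 + 0.842)² · (0.17·0.83 + 0.32·0.68) / (-0.15)²
  = (2.487)² · (0.1411 + 0.2176) / 0.0225
  = 6.1852 · 0.3587 / 0.0225
  = 98.61
Design effect: 1.68 × 98.61 = 165.66.
Adjust for 86% response: 165.66 / 0.86 = 192.62.
Round up → n = 193 per group.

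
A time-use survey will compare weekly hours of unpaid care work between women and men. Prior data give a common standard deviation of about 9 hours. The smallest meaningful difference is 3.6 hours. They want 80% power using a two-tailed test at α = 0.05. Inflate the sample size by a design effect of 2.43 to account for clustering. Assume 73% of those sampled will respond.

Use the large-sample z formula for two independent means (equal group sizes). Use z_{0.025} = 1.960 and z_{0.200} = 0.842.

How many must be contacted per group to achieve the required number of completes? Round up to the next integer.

n = 327 per group

n = (z_{α/2} + z_β)² · (σ₁² + σ₂²) / δ²
  = (1.960 + 0.842)² · (2·9² = 162) / 3.6²
  = 7.8512 · 162 / 12.96
  = 98.14
Design effect: 2.43 × 98.14 = 238.48.
Adjust for 73% response: 238.48 / 0.73 = 326.69.
Round up → n = 327 per group.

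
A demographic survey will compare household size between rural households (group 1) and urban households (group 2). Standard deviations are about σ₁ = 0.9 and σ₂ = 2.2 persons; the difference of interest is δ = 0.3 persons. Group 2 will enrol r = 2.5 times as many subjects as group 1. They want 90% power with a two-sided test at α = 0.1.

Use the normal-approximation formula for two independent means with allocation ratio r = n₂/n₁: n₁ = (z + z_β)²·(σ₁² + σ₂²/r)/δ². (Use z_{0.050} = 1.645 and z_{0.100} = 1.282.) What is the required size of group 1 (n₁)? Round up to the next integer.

n₁ = (z_{α/2} + z_β)² · (σ₁² + σ₂²/r) / δ²
   = (1.645 + 1.282)² · (0.9² + 2.2²/2.5) / 0.3²
   = 8.5673 · (0.81 + 1.936) / 0.09
   = 8.5673 · 2.746 / 0.09
   = 261.40
Round up → n₁ = 262; n₂ = r·n₁ = 2.5 × 262 = 655.

n₁ = 262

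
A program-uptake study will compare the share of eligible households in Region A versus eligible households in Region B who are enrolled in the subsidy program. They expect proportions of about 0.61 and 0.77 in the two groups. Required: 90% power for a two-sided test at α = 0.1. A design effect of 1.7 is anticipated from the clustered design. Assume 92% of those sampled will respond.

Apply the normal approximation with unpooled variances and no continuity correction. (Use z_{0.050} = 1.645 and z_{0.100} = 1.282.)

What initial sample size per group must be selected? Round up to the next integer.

n = (z_{α/2} + z_β)² · [p₁(1−p₁) + p₂(1−p₂)] / (p₁ − p₂)²
  = (1.645 + 1.282)² · (0.61·0.39 + 0.77·0.23) / (-0.16)²
  = (2.927)² · (0.2379 + 0.1771) / 0.0256
  = 8.5673 · 0.4150 / 0.0256
  = 138.88
Design effect: 1.7 × 138.88 = 236.10.
Adjust for 92% response: 236.10 / 0.92 = 256.63.
Round up → n = 257 per group.

n = 257 per group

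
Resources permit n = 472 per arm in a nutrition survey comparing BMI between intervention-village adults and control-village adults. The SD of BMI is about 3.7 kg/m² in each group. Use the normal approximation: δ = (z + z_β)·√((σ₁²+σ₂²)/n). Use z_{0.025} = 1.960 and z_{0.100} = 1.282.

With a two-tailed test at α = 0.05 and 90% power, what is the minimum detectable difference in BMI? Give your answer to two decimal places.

Minimum detectable difference ≈ 0.78 kg/m²

δ = (z_{α/2} + z_β) · √((σ₁²+σ₂²)/n)
  = (1.960 + 1.282) · √(27.38/472)
  = 3.242 · √0.05801
  = 3.242 · 0.2408
  = 0.7808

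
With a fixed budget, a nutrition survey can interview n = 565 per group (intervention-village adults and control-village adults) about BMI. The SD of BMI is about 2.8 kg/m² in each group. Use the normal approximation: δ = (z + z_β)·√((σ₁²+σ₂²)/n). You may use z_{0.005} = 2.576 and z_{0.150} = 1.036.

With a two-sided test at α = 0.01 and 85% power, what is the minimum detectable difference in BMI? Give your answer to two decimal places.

Minimum detectable difference ≈ 0.60 kg/m²

δ = (z_{α/2} + z_β) · √((σ₁²+σ₂²)/n)
  = (2.576 + 1.036) · √(15.68/565)
  = 3.612 · √0.02775
  = 3.612 · 0.1666
  = 0.6017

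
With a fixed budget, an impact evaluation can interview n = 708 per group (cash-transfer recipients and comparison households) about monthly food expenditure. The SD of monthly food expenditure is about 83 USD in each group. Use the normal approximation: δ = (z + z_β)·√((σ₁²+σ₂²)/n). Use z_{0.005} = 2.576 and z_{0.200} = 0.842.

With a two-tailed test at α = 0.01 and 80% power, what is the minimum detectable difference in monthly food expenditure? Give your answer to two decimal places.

Minimum detectable difference ≈ 15.08 USD

δ = (z_{α/2} + z_β) · √((σ₁²+σ₂²)/n)
  = (2.576 + 0.842) · √(13778/708)
  = 3.418 · √19.4605
  = 3.418 · 4.4114
  = 15.0782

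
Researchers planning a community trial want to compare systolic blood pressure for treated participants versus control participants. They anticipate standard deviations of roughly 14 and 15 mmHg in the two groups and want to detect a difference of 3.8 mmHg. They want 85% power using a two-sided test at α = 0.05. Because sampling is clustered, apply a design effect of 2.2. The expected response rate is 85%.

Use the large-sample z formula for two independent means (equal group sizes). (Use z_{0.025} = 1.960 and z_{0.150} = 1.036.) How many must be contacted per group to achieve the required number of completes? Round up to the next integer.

n = (z_{α/2} + z_β)² · (σ₁² + σ₂²) / δ²
  = (1.960 + 1.036)² · (14² + 15² = 421) / 3.8²
  = 8.9760 · 421 / 14.44
  = 261.70
Design effect: 2.2 × 261.70 = 575.73.
Adjust for 85% response: 575.73 / 0.85 = 677.33.
Round up → n = 678 per group.

n = 678 per group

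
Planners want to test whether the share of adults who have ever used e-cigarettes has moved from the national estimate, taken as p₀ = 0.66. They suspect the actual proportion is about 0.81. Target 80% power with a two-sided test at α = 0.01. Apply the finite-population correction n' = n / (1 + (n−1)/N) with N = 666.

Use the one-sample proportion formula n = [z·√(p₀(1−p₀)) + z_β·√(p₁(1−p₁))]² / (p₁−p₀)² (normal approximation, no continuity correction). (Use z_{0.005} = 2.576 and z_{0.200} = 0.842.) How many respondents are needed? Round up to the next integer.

n = [z_{α/2}·√(p₀q₀) + z_β·√(p₁q₁)]² / (p₁ − p₀)²
  = [2.576·√(0.66·0.34) + 0.842·√(0.81·0.19)]² / (0.15)²
  = [2.576·0.4737 + 0.842·0.3923]² / 0.0225
  = [1.5506]² / 0.0225
  = 106.86
Finite-population correction (N = 666): 106.86 / (1 + (106.86 − 1)/666) = 92.20.
Round up → n = 93.

n = 93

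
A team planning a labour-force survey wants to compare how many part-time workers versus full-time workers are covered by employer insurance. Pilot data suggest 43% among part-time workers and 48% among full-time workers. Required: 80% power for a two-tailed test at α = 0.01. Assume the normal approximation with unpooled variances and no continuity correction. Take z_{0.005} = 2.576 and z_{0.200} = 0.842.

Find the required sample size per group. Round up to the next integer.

n = 2312 per group

n = (z_{α/2} + z_β)² · [p₁(1−p₁) + p₂(1−p₂)] / (p₁ − p₂)²
  = (2.576 + 0.842)² · (0.43·0.57 + 0.48·0.52) / (-0.05)²
  = (3.418)² · (0.2451 + 0.2496) / 0.0025
  = 11.6827 · 0.4947 / 0.0025
  = 2311.78
Round up → n = 2312 per group.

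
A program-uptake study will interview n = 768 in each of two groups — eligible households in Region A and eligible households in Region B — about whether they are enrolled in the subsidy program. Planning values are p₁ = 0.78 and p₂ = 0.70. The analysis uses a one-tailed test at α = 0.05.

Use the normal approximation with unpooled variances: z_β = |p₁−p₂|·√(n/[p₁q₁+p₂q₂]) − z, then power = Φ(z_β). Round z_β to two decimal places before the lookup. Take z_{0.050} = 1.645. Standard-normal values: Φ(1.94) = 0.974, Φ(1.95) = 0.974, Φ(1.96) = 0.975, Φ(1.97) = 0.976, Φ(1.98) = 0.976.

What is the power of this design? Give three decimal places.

z_β = |p₁−p₂|·√(n/[p₁q₁+p₂q₂]) − z_α
    = 0.08 · √(768/0.3816) − 1.645
    = 0.08 · 44.8618 − 1.645
    = 3.5889 − 1.645 = 1.9439 → 1.94
Power = Φ(1.94) = 0.974.

Power ≈ 0.974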